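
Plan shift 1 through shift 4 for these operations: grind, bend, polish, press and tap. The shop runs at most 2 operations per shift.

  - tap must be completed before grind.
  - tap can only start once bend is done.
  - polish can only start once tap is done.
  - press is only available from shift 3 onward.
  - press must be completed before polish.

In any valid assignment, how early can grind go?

Precedence pushes grind to at least shift 3.
grind at shift 3 is achievable: grind=shift 3, press=shift 3, bend=shift 1, tap=shift 2, polish=shift 4.

shift 3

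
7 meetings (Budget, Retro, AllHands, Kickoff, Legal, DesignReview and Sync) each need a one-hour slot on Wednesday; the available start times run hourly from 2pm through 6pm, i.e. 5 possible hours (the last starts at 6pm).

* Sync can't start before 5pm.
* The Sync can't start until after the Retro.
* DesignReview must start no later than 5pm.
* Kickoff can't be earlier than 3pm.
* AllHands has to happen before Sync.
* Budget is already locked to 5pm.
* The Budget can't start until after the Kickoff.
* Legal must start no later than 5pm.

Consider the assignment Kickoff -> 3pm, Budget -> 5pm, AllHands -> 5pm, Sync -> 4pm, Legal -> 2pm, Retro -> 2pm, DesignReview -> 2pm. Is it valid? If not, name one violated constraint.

Invalid. Sync can't start before 5pm.

DesignReview must start no later than 5pm — holds.
Budget is already locked to 5pm — holds.
Legal must start no later than 5pm — holds.
The Sync can't start until after the Retro — holds.
Kickoff can't be earlier than 3pm — holds.
AllHands has to happen before Sync — violated.
The Budget can't start until after the Kickoff — holds.
Sync can't start before 5pm — violated.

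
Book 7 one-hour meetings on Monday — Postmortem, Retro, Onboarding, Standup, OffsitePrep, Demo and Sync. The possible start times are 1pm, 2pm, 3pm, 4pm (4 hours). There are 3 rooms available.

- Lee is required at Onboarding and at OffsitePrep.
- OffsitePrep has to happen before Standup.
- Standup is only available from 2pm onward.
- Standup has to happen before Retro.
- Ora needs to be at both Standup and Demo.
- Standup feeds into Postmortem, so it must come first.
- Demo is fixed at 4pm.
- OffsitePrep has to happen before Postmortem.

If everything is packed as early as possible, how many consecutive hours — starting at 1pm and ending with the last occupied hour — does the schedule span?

The precedence chain requires at least 3 distinct hours.
With at most 3 per hour and 7 meetings, at least 3 hours are needed.
Demo can't be placed before 4pm — that is hour 4 counting from 1pm — so the schedule must run through at least 4 hours.
4 works (last occupied hour: 4pm): for example OffsitePrep=1pm; Demo=4pm; Standup=2pm; Postmortem=3pm; Retro=3pm; Sync=1pm; Onboarding=2pm.

4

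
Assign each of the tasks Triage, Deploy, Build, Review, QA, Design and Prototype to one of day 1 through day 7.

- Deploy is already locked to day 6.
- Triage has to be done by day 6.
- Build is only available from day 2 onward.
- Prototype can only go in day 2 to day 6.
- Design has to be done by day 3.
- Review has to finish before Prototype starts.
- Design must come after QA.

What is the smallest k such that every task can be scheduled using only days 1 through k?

6

The precedence chain requires at least 2 distinct days.
Deploy can't be placed before day 6, so the schedule must run through at least day 6.
6 works (last occupied day: day 6): for example QA=day 1; Deploy=day 6; Review=day 1; Design=day 2; Triage=day 1; Prototype=day 2; Build=day 2.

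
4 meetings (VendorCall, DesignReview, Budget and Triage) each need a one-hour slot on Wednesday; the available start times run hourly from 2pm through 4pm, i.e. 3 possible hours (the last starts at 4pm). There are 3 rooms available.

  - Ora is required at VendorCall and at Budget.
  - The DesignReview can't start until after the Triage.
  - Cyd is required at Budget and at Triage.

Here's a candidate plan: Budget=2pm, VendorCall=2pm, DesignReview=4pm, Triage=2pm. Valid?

The DesignReview can't start until after the Triage — holds.
There are 3 rooms available — holds.
Cyd is required at Budget and at Triage — violated.
Ora is required at VendorCall and at Budget — violated.

No — it violates: Ora is required at VendorCall and at Budget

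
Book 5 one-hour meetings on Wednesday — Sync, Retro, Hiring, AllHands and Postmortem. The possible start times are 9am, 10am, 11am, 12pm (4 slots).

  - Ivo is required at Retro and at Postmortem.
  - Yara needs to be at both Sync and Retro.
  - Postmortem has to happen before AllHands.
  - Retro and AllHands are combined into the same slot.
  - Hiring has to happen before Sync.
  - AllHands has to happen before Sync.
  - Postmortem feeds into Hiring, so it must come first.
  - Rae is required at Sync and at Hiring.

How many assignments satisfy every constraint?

Splitting on Sync: it can be 11am (1), 12pm (5). Listing each branch's schedules as (Retro, Hiring, AllHands, Postmortem):
Sync=11am: (10am,10am,10am,9am) — 1.
Sync=12pm: (10am,10am,10am,9am) (10am,11am,10am,9am) (11am,10am,11am,9am) (11am,11am,11am,9am) (11am,11am,11am,10am) — 5.
Summing: 1 + 5 = 6.

6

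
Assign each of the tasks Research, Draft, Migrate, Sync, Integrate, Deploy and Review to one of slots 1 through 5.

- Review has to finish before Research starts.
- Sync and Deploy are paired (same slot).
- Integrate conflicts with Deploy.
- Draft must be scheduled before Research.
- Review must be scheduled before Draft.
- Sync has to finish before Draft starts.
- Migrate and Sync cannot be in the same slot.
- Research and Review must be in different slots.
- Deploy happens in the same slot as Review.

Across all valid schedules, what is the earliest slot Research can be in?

3

Precedence pushes Research to at least 3.
Research at 3 is achievable: Sync in 1, Review in 1, Integrate in 2, Research in 3, Deploy in 1, Migrate in 2, Draft in 2.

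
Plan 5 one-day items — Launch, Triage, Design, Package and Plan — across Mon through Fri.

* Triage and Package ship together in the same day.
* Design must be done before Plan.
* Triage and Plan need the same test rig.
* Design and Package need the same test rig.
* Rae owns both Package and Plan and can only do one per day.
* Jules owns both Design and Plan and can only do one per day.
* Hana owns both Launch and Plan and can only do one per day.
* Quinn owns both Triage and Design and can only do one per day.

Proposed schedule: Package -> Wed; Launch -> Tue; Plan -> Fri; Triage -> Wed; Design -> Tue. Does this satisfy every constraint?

Triage and Package ship together in the same day — holds.
Quinn owns both Triage and Design and can only do one per day — holds.
Triage and Plan need the same test rig — holds.
Design must be done before Plan — holds.
Design and Package need the same test rig — holds.
Rae owns both Package and Plan and can only do one per day — holds.
Hana owns both Launch and Plan and can only do one per day — holds.
Jules owns both Design and Plan and can only do one per day — holds.

Yes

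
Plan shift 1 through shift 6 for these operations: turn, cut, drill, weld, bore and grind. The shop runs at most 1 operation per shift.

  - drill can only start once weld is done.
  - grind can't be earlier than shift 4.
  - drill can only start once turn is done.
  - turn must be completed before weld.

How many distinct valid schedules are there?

Splitting on turn: it can be shift 1 (36), shift 2 (18), shift 3 (6). Listing each branch's schedules as (cut, drill, weld, bore, grind) by shift number:
turn=shift 1: (2,4,3,5,6) (2,4,3,6,5) (2,5,3,4,6) (2,5,3,6,4) (2,5,4,3,6) (2,6,3,4,5) (2,6,3,5,4) (2,6,4,3,5) (2,6,5,3,4) (3,4,2,5,6) (3,4,2,6,5) (3,5,2,4,6) (3,5,2,6,4) (3,5,4,2,6) (3,6,2,4,5) (3,6,2,5,4) (3,6,4,2,5) (3,6,5,2,4) (4,3,2,5,6) (4,3,2,6,5) (4,5,2,3,6) (4,5,3,2,6) (4,6,2,3,5) (4,6,3,2,5) (5,3,2,4,6) (5,3,2,6,4) (5,4,2,3,6) (5,4,3,2,6) (5,6,2,3,4) (5,6,3,2,4) (6,3,2,4,5) (6,3,2,5,4) (6,4,2,3,5) (6,4,3,2,5) (6,5,2,3,4) (6,5,3,2,4) — 36.
turn=shift 2: (1,4,3,5,6) (1,4,3,6,5) (1,5,3,4,6) (1,5,3,6,4) (1,5,4,3,6) (1,6,3,4,5) (1,6,3,5,4) (1,6,4,3,5) (1,6,5,3,4) (3,5,4,1,6) (3,6,4,1,5) (3,6,5,1,4) (4,5,3,1,6) (4,6,3,1,5) (5,4,3,1,6) (5,6,3,1,4) (6,4,3,1,5) (6,5,3,1,4) — 18.
turn=shift 3: (1,5,4,2,6) (1,6,4,2,5) (1,6,5,2,4) (2,5,4,1,6) (2,6,4,1,5) (2,6,5,1,4) — 6.
Summing: 36 + 18 + 6 = 60.

60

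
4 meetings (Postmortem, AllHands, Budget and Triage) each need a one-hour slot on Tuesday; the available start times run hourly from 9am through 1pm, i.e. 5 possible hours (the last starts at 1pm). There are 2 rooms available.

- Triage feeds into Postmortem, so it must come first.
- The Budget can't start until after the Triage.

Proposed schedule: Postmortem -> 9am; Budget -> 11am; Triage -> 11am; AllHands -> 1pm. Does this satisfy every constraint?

Triage feeds into Postmortem, so it must come first — violated.
There are 2 rooms available — holds.
The Budget can't start until after the Triage — violated.

No — it violates: Triage feeds into Postmortem, so it must come first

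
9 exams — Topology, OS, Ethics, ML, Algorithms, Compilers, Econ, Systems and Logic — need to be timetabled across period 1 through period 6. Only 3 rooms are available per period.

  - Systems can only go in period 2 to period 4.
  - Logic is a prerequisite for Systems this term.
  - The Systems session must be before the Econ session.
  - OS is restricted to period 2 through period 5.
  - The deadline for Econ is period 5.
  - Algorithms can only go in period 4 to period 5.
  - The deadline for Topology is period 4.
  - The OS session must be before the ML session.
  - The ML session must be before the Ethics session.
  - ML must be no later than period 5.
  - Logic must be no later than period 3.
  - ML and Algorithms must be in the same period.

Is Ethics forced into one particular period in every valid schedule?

No

Ethics can be period 5 (e.g. Compilers -> period 1; OS -> period 2; Econ -> period 3; Ethics -> period 5; Algorithms -> period 4; Topology -> period 1; ML -> period 4; Systems -> period 2; Logic -> period 1) or period 6 (e.g. OS=period 2, Econ=period 3, Compilers=period 1, Ethics=period 6, Topology=period 1, ML=period 4, Algorithms=period 4, Logic=period 1, Systems=period 2).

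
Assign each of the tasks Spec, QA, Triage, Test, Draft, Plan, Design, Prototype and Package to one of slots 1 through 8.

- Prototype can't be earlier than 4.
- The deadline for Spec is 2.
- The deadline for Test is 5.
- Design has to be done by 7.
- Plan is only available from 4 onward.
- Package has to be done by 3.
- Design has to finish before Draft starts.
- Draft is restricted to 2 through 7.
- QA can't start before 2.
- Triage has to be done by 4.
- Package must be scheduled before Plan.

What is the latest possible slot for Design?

Design's own window allows nothing later than 7; downstream work caps Design at 6.
Design at 6 is achievable: Plan -> 4, Triage -> 1, Spec -> 1, Design -> 6, Test -> 1, Draft -> 7, Package -> 1, QA -> 2, Prototype -> 4.

6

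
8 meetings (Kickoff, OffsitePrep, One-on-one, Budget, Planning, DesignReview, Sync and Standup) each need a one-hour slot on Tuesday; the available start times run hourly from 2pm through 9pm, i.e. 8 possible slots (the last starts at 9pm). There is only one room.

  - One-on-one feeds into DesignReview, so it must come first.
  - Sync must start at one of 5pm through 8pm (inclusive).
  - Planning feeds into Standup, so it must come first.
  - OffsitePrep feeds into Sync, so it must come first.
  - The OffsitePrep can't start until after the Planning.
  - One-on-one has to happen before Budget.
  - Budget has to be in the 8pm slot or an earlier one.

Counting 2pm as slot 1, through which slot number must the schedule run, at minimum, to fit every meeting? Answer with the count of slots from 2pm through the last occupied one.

The precedence chain requires at least 3 distinct slots.
With at most 1 per slot and 8 meetings, at least 8 slots are needed.
Sync can't be placed before 5pm — that is slot 4 counting from 2pm — so the schedule must run through at least 4 slots.
8 works (last occupied slot: 9pm): for example Kickoff -> 9pm; Planning -> 2pm; Sync -> 5pm; OffsitePrep -> 3pm; Budget -> 6pm; DesignReview -> 7pm; Standup -> 8pm; One-on-one -> 4pm.

8 slots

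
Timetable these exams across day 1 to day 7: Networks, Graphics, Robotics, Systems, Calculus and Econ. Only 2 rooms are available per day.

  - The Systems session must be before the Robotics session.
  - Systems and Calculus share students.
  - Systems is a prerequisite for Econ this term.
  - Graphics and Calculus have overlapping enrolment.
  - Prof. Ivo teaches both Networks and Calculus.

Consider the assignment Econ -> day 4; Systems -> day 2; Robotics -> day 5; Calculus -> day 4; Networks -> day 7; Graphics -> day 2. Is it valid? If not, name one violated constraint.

Only 2 rooms are available per day — holds.
Graphics and Calculus have overlapping enrolment — holds.
Systems and Calculus share students — holds.
The Systems session must be before the Robotics session — holds.
Systems is a prerequisite for Econ this term — holds.
Prof. Ivo teaches both Networks and Calculus — holds.

Valid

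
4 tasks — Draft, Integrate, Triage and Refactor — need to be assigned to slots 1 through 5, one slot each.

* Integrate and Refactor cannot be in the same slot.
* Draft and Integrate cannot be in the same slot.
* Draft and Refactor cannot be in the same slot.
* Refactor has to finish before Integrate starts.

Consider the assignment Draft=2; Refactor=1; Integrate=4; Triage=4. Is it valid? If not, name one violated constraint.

Yes

Refactor has to finish before Integrate starts — holds.
Draft and Refactor cannot be in the same slot — holds.
Draft and Integrate cannot be in the same slot — holds.
Integrate and Refactor cannot be in the same slot — holds.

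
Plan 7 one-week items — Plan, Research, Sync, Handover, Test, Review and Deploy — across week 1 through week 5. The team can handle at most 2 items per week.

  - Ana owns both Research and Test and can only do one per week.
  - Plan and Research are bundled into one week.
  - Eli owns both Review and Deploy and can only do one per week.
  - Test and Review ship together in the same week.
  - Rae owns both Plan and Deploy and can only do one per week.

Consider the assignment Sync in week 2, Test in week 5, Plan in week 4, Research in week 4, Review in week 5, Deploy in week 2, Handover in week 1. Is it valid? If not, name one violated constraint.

The team can handle at most 2 items per week — holds.
Test and Review ship together in the same week — holds.
Plan and Research are bundled into one week — holds.
Rae owns both Plan and Deploy and can only do one per week — holds.
Eli owns both Review and Deploy and can only do one per week — holds.
Ana owns both Research and Test and can only do one per week — holds.

Yes, all constraints hold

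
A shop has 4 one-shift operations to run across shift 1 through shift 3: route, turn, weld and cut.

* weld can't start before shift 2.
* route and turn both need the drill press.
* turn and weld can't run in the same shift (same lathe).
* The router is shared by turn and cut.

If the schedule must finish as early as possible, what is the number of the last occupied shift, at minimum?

shift 2

weld can't be placed before shift 2, so the schedule must run through at least shift 2.
2 works (last occupied shift: shift 2): for example route=shift 2; weld=shift 2; turn=shift 1; cut=shift 2.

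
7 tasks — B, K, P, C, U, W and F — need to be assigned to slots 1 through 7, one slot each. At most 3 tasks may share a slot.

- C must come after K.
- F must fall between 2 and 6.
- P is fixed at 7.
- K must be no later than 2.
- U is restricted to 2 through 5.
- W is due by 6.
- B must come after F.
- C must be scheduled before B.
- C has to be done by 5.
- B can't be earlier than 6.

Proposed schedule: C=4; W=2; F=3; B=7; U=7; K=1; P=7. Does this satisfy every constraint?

No — it violates: U is restricted to 2 through 5

K must be no later than 2 — holds.
C must come after K — holds.
B must come after F — holds.
P is fixed at 7 — holds.
At most 3 tasks may share a slot — holds.
C has to be done by 5 — holds.
U is restricted to 2 through 5 — violated.
W is due by 6 — holds.
C must be scheduled before B — holds.
B can't be earlier than 6 — holds.
F must fall between 2 and 6 — holds.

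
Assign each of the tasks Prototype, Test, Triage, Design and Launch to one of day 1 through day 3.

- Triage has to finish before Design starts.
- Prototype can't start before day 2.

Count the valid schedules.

Splitting on Prototype: it can be day 2 (27), day 3 (27). Listing each branch's schedules as (Test, Triage, Design, Launch) by day number:
Prototype=day 2: (1,1,2,1) (1,1,2,2) (1,1,2,3) (1,1,3,1) (1,1,3,2) (1,1,3,3) (1,2,3,1) (1,2,3,2) (1,2,3,3) (2,1,2,1) (2,1,2,2) (2,1,2,3) (2,1,3,1) (2,1,3,2) (2,1,3,3) (2,2,3,1) (2,2,3,2) (2,2,3,3) (3,1,2,1) (3,1,2,2) (3,1,2,3) (3,1,3,1) (3,1,3,2) (3,1,3,3) (3,2,3,1) (3,2,3,2) (3,2,3,3) — 27.
Prototype=day 3: (1,1,2,1) (1,1,2,2) (1,1,2,3) (1,1,3,1) (1,1,3,2) (1,1,3,3) (1,2,3,1) (1,2,3,2) (1,2,3,3) (2,1,2,1) (2,1,2,2) (2,1,2,3) (2,1,3,1) (2,1,3,2) (2,1,3,3) (2,2,3,1) (2,2,3,2) (2,2,3,3) (3,1,2,1) (3,1,2,2) (3,1,2,3) (3,1,3,1) (3,1,3,2) (3,1,3,3) (3,2,3,1) (3,2,3,2) (3,2,3,3) — 27.
Summing: 27 + 27 = 54.

54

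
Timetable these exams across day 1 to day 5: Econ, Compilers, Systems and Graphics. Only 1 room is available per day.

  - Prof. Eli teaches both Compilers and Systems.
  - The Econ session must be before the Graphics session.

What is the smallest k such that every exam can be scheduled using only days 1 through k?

4

The precedence chain requires at least 2 distinct days.
With at most 1 per day and 4 exams, at least 4 days are needed.
4 works (last occupied day: day 4): for example Compilers=day 3, Graphics=day 2, Econ=day 1, Systems=day 4.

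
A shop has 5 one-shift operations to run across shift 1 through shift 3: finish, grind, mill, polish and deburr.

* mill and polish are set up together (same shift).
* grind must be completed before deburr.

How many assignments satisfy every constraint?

27

Splitting on finish: it can be shift 1 (9), shift 2 (9), shift 3 (9). Listing each branch's schedules as (grind, mill, polish, deburr) by shift number:
finish=shift 1: (1,1,1,2) (1,1,1,3) (1,2,2,2) (1,2,2,3) (1,3,3,2) (1,3,3,3) (2,1,1,3) (2,2,2,3) (2,3,3,3) — 9.
finish=shift 2: (1,1,1,2) (1,1,1,3) (1,2,2,2) (1,2,2,3) (1,3,3,2) (1,3,3,3) (2,1,1,3) (2,2,2,3) (2,3,3,3) — 9.
finish=shift 3: (1,1,1,2) (1,1,1,3) (1,2,2,2) (1,2,2,3) (1,3,3,2) (1,3,3,3) (2,1,1,3) (2,2,2,3) (2,3,3,3) — 9.
Summing: 9 + 9 + 9 = 27.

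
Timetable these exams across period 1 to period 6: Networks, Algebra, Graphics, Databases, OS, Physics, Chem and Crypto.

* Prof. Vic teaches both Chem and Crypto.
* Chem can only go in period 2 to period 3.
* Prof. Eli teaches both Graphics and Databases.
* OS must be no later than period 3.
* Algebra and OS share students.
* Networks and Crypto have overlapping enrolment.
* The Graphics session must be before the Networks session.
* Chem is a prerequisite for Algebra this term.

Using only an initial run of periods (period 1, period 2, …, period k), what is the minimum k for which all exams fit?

The precedence chain requires at least 2 distinct periods.
Propagating the time windows through the other constraints, Algebra can't land before period 3, so the schedule must run through at least period 3.
3 works (last occupied period: period 3): for example Chem -> period 2; OS -> period 1; Algebra -> period 3; Databases -> period 2; Physics -> period 1; Graphics -> period 1; Crypto -> period 1; Networks -> period 2.

3 periods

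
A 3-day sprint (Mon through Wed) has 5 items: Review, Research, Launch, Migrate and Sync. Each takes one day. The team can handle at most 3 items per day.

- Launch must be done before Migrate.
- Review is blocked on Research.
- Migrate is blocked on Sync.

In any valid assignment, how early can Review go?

Precedence pushes Review to at least Tue.
Review at Tue is achievable: Review=Tue, Launch=Mon, Research=Mon, Sync=Mon, Migrate=Tue.

Tue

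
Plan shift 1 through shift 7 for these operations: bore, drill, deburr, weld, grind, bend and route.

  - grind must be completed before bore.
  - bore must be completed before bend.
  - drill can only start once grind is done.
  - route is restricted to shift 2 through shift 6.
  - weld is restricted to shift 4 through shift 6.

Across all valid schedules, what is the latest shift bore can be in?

Precedence pushes bore to at least shift 2; downstream work caps bore at shift 6.
bore at shift 6 is achievable: drill=shift 2, route=shift 2, grind=shift 1, weld=shift 4, deburr=shift 1, bore=shift 6, bend=shift 7.

shift 6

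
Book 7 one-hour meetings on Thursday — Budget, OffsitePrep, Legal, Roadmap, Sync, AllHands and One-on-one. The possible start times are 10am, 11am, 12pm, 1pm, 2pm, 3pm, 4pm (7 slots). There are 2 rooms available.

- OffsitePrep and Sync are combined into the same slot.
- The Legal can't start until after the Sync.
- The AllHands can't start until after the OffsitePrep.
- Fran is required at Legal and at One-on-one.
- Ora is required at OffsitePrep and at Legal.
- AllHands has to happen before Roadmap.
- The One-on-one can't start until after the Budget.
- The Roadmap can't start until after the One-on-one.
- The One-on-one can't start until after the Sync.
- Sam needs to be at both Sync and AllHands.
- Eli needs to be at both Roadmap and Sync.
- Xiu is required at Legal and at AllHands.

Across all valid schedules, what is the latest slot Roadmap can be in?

4pm

Precedence pushes Roadmap to at least 12pm.
Roadmap at 4pm is achievable: Legal=1pm, AllHands=11am, Roadmap=4pm, Sync=10am, Budget=11am, One-on-one=12pm, OffsitePrep=10am.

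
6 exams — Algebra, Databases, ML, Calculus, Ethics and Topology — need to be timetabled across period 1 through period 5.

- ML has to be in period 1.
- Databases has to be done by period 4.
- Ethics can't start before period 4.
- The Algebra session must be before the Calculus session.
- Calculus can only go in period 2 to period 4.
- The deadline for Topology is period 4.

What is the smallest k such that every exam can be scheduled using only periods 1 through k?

4 periods

The precedence chain requires at least 2 distinct periods.
Ethics can't be placed before period 4, so the schedule must run through at least period 4.
4 works (last occupied period: period 4): for example Topology=period 1, Databases=period 1, Algebra=period 1, ML=period 1, Calculus=period 2, Ethics=period 4.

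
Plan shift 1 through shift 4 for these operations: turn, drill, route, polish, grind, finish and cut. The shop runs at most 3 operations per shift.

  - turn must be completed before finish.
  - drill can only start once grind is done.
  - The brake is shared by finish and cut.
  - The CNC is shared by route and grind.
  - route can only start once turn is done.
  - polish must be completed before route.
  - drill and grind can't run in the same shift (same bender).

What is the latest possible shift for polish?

Downstream work caps polish at shift 3.
polish at shift 3 is achievable: cut in shift 1; route in shift 4; grind in shift 1; drill in shift 2; polish in shift 3; turn in shift 1; finish in shift 2.

shift 3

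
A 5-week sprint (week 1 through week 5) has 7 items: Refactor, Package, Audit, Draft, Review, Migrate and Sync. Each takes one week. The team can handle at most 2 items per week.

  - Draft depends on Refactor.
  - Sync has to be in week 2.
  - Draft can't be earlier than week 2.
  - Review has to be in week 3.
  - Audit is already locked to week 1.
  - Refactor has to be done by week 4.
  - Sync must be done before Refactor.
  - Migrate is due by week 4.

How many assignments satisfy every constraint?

Splitting on Refactor: it can be week 3 (19), week 4 (16). Listing each branch's schedules as (Package, Audit, Draft, Review, Migrate, Sync) by week number:
Refactor=week 3: (1,1,4,3,2,2) (1,1,4,3,4,2) (1,1,5,3,2,2) (1,1,5,3,4,2) (2,1,4,3,1,2) (2,1,4,3,4,2) (2,1,5,3,1,2) (2,1,5,3,4,2) (4,1,4,3,1,2) (4,1,4,3,2,2) (4,1,5,3,1,2) (4,1,5,3,2,2) (4,1,5,3,4,2) (5,1,4,3,1,2) (5,1,4,3,2,2) (5,1,4,3,4,2) (5,1,5,3,1,2) (5,1,5,3,2,2) (5,1,5,3,4,2) — 19.
Refactor=week 4: (1,1,5,3,2,2) (1,1,5,3,3,2) (1,1,5,3,4,2) (2,1,5,3,1,2) (2,1,5,3,3,2) (2,1,5,3,4,2) (3,1,5,3,1,2) (3,1,5,3,2,2) (3,1,5,3,4,2) (4,1,5,3,1,2) (4,1,5,3,2,2) (4,1,5,3,3,2) (5,1,5,3,1,2) (5,1,5,3,2,2) (5,1,5,3,3,2) (5,1,5,3,4,2) — 16.
Summing: 19 + 16 = 35.

35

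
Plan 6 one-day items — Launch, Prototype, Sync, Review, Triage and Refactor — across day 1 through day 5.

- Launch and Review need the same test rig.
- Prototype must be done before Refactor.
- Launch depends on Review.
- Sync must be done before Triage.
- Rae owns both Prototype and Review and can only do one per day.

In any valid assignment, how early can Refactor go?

day 2

Precedence pushes Refactor to at least day 2.
Refactor at day 2 is achievable: Sync in day 1, Prototype in day 1, Review in day 2, Refactor in day 2, Launch in day 3, Triage in day 2.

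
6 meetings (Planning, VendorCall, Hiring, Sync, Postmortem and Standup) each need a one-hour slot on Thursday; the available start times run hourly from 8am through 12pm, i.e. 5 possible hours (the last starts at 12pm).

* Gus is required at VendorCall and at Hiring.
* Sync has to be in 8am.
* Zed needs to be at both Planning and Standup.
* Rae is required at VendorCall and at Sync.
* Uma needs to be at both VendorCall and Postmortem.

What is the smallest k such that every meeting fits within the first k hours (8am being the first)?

Could 1 hour be enough, i.e. nothing placed later than 8am? No: Hiring can't share with VendorCall (8am) → nothing is left.
So 1 hour is not enough.
2 works (last occupied hour: 9am): for example Postmortem=8am; VendorCall=9am; Planning=8am; Hiring=8am; Sync=8am; Standup=9am.

2 hours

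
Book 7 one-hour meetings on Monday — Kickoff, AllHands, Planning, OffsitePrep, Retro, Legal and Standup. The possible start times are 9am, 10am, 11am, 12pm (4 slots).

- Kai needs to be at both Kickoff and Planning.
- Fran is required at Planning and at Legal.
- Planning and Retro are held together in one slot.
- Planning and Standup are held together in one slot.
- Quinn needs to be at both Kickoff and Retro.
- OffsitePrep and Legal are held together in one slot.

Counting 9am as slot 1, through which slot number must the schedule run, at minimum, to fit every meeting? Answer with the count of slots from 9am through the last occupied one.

Could 1 slot be enough, i.e. nothing placed later than 9am? No: Retro can't share with Kickoff (9am) → nothing is left.
So 1 slot is not enough.
2 works (last occupied slot: 10am): for example Planning in 10am, Kickoff in 9am, AllHands in 9am, OffsitePrep in 9am, Legal in 9am, Retro in 10am, Standup in 10am.

2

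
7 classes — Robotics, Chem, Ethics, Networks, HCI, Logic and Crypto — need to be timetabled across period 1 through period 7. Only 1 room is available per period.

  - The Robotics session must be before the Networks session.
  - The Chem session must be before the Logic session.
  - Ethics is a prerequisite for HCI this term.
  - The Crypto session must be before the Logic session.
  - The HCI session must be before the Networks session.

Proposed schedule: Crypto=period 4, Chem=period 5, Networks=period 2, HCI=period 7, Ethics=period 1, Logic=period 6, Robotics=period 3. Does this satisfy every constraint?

The Robotics session must be before the Networks session — violated.
The Chem session must be before the Logic session — holds.
The Crypto session must be before the Logic session — holds.
Ethics is a prerequisite for HCI this term — holds.
The HCI session must be before the Networks session — violated.
Only 1 room is available per period — holds.

No. The HCI session must be before the Networks session is not satisfied.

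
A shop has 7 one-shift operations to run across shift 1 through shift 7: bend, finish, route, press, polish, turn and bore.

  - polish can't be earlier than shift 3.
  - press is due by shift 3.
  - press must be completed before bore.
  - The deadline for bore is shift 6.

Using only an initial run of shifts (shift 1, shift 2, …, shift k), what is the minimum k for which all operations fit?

3 shifts

The precedence chain requires at least 2 distinct shifts.
polish can't be placed before shift 3, so the schedule must run through at least shift 3.
3 works (last occupied shift: shift 3): for example route=shift 1; press=shift 1; bore=shift 2; turn=shift 1; bend=shift 1; finish=shift 1; polish=shift 3.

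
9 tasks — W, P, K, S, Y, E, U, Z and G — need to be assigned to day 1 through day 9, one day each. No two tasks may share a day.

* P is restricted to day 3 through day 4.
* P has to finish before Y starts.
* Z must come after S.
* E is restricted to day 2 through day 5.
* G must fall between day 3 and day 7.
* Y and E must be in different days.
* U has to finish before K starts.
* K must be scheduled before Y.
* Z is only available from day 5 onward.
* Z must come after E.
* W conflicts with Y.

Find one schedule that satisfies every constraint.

Z -> day 5, G -> day 4, W -> day 9, U -> day 6, Y -> day 8, E -> day 2, K -> day 7, S -> day 1, P -> day 3

Checking: S(day 1) before Z(day 5); P(day 3) before Y(day 8); E(day 2) before Z(day 5); U(day 6) before K(day 7); K(day 7) before Y(day 8); Y(day 8) != E(day 2); W(day 9) != Y(day 8); G=day 4 in [day 3,day 7]; P=day 3 in [day 3,day 4]; E=day 2 in [day 2,day 5]; Z=day 5 in [day 5,day 9]; max 1 per day (cap 1).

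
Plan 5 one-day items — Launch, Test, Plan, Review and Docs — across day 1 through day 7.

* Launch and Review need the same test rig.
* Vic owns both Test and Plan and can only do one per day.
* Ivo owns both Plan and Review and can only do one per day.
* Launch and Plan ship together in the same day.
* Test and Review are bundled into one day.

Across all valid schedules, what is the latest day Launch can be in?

day 7

Launch at day 7 is achievable: Test in day 1, Docs in day 1, Review in day 1, Launch in day 7, Plan in day 7.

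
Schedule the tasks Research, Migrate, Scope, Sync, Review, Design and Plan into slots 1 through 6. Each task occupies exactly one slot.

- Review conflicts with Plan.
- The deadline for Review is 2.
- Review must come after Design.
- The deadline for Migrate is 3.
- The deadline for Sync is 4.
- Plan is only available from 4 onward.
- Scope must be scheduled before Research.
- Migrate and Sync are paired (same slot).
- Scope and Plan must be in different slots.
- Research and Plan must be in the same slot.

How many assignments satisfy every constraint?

36

Splitting on Research: it can be 4 (9), 5 (12), 6 (15). Listing each branch's schedules as (Migrate, Scope, Sync, Review, Design, Plan):
Research=4: (1,1,1,2,1,4) (1,2,1,2,1,4) (1,3,1,2,1,4) (2,1,2,2,1,4) (2,2,2,2,1,4) (2,3,2,2,1,4) (3,1,3,2,1,4) (3,2,3,2,1,4) (3,3,3,2,1,4) — 9.
Research=5: (1,1,1,2,1,5) (1,2,1,2,1,5) (1,3,1,2,1,5) (1,4,1,2,1,5) (2,1,2,2,1,5) (2,2,2,2,1,5) (2,3,2,2,1,5) (2,4,2,2,1,5) (3,1,3,2,1,5) (3,2,3,2,1,5) (3,3,3,2,1,5) (3,4,3,2,1,5) — 12.
Research=6: (1,1,1,2,1,6) (1,2,1,2,1,6) (1,3,1,2,1,6) (1,4,1,2,1,6) (1,5,1,2,1,6) (2,1,2,2,1,6) (2,2,2,2,1,6) (2,3,2,2,1,6) (2,4,2,2,1,6) (2,5,2,2,1,6) (3,1,3,2,1,6) (3,2,3,2,1,6) (3,3,3,2,1,6) (3,4,3,2,1,6) (3,5,3,2,1,6) — 15.
Summing: 9 + 12 + 15 = 36.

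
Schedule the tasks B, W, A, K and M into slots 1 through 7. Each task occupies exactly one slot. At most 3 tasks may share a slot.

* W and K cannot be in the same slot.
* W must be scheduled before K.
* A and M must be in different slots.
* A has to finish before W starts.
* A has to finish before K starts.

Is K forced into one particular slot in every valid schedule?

K can be 3 (e.g. W -> 2; M -> 2; B -> 1; A -> 1; K -> 3) or 4 (e.g. B=1, M=2, W=2, A=1, K=4).

No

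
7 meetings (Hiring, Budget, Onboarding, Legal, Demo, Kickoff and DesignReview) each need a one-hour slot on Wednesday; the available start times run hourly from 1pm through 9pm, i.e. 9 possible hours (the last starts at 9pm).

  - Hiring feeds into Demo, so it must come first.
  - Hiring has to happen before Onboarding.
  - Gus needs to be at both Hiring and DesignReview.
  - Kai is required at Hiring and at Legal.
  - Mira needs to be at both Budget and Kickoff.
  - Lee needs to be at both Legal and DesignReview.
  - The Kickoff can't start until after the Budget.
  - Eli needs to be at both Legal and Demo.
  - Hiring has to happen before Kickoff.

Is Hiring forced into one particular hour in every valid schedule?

No

Hiring can be 1pm (e.g. Kickoff -> 2pm; Hiring -> 1pm; Onboarding -> 2pm; Legal -> 3pm; Budget -> 1pm; Demo -> 2pm; DesignReview -> 2pm) or 2pm (e.g. Hiring in 2pm; Onboarding in 3pm; Legal in 1pm; Budget in 1pm; Kickoff in 3pm; DesignReview in 3pm; Demo in 3pm).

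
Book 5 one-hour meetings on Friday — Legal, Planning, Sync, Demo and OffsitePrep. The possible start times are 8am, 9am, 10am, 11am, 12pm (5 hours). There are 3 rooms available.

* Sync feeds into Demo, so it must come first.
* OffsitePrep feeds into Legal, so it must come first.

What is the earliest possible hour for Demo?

Precedence pushes Demo to at least 9am.
Demo at 9am is achievable: Legal=9am, OffsitePrep=8am, Demo=9am, Sync=8am, Planning=8am.

9am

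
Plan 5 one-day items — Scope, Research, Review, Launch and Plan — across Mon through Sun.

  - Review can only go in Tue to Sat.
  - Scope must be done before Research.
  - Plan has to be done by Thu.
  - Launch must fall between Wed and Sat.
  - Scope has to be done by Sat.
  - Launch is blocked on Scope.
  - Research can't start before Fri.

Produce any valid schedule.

Launch=Wed, Scope=Mon, Plan=Mon, Review=Tue, Research=Fri

Checking: Scope(Mon) before Launch(Wed); Scope(Mon) before Research(Fri); Scope=Mon in [Mon,Sat]; Plan=Mon in [Mon,Thu]; Review=Tue in [Tue,Sat]; Research=Fri in [Fri,Sun]; Launch=Wed in [Wed,Sat].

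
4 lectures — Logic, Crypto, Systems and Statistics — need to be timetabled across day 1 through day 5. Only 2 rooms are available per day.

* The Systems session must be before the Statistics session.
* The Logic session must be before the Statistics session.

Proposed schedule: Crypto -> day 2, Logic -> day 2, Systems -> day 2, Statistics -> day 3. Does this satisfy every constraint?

No — it violates: Only 2 rooms are available per day

The Systems session must be before the Statistics session — holds.
The Logic session must be before the Statistics session — holds.
Only 2 rooms are available per day — violated.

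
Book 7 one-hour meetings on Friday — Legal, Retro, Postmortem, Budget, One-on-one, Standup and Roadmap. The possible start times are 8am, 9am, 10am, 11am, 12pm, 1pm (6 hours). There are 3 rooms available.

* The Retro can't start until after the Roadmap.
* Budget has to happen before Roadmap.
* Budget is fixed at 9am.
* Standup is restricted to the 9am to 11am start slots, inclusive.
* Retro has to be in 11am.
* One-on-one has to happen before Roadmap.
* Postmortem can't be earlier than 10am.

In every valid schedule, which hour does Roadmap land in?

Budget is fixed at 9am and must come before Roadmap, so Roadmap is at least 10am.
Retro is fixed at 11am and must come after Roadmap, so Roadmap is at most 10am.
So Roadmap must be 10am.

10am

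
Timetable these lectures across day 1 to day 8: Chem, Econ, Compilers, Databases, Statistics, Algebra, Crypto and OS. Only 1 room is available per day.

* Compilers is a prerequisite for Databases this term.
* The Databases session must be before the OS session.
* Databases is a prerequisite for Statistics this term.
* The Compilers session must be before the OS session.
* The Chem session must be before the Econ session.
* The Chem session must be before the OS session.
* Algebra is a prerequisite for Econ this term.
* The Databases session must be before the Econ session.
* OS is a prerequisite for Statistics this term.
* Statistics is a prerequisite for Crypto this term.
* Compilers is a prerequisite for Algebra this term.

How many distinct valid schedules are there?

Splitting on Chem: it can be day 1 (14), day 2 (14), day 3 (14), day 4 (8). Listing each branch's schedules as (Econ, Compilers, Databases, Statistics, Algebra, Crypto, OS) by day number:
Chem=day 1: (5,2,3,7,4,8,6) (5,2,4,7,3,8,6) (6,2,3,7,4,8,5) (6,2,3,7,5,8,4) (6,2,4,7,3,8,5) (7,2,3,5,6,8,4) (7,2,3,6,4,8,5) (7,2,3,6,5,8,4) (7,2,4,6,3,8,5) (8,2,3,5,6,7,4) (8,2,3,5,7,6,4) (8,2,3,6,4,7,5) (8,2,3,6,5,7,4) (8,2,4,6,3,7,5) — 14.
Chem=day 2: (5,1,3,7,4,8,6) (5,1,4,7,3,8,6) (6,1,3,7,4,8,5) (6,1,3,7,5,8,4) (6,1,4,7,3,8,5) (7,1,3,5,6,8,4) (7,1,3,6,4,8,5) (7,1,3,6,5,8,4) (7,1,4,6,3,8,5) (8,1,3,5,6,7,4) (8,1,3,5,7,6,4) (8,1,3,6,4,7,5) (8,1,3,6,5,7,4) (8,1,4,6,3,7,5) — 14.
Chem=day 3: (5,1,2,7,4,8,6) (5,1,4,7,2,8,6) (6,1,2,7,4,8,5) (6,1,2,7,5,8,4) (6,1,4,7,2,8,5) (7,1,2,5,6,8,4) (7,1,2,6,4,8,5) (7,1,2,6,5,8,4) (7,1,4,6,2,8,5) (8,1,2,5,6,7,4) (8,1,2,5,7,6,4) (8,1,2,6,4,7,5) (8,1,2,6,5,7,4) (8,1,4,6,2,7,5) — 14.
Chem=day 4: (5,1,2,7,3,8,6) (5,1,3,7,2,8,6) (6,1,2,7,3,8,5) (6,1,3,7,2,8,5) (7,1,2,6,3,8,5) (7,1,3,6,2,8,5) (8,1,2,6,3,7,5) (8,1,3,6,2,7,5) — 8.
Summing: 14 + 14 + 14 + 8 = 50.

50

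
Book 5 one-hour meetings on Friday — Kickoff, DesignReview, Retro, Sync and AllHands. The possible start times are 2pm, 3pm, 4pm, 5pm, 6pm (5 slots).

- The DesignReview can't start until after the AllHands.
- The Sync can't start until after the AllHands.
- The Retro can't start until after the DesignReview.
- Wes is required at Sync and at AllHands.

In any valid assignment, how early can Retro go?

4pm

Precedence pushes Retro to at least 4pm.
Retro at 4pm is achievable: Sync in 3pm; Retro in 4pm; AllHands in 2pm; Kickoff in 2pm; DesignReview in 3pm.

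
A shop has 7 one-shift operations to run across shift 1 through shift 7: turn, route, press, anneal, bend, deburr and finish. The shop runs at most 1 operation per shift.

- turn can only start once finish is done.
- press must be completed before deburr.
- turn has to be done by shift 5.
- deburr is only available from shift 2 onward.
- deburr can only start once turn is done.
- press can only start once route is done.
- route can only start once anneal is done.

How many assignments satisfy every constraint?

50

Splitting on turn: it can be shift 2 (5), shift 3 (10), shift 4 (15), shift 5 (20). Listing each branch's schedules as (route, press, anneal, bend, deburr, finish) by shift number:
turn=shift 2: (4,5,3,6,7,1) (4,5,3,7,6,1) (4,6,3,5,7,1) (5,6,3,4,7,1) (5,6,4,3,7,1) — 5.
turn=shift 3: (4,5,1,6,7,2) (4,5,1,7,6,2) (4,5,2,6,7,1) (4,5,2,7,6,1) (4,6,1,5,7,2) (4,6,2,5,7,1) (5,6,1,4,7,2) (5,6,2,4,7,1) (5,6,4,1,7,2) (5,6,4,2,7,1) — 10.
turn=shift 4: (2,5,1,6,7,3) (2,5,1,7,6,3) (2,6,1,5,7,3) (3,5,1,6,7,2) (3,5,1,7,6,2) (3,5,2,6,7,1) (3,5,2,7,6,1) (3,6,1,5,7,2) (3,6,2,5,7,1) (5,6,1,2,7,3) (5,6,1,3,7,2) (5,6,2,1,7,3) (5,6,2,3,7,1) (5,6,3,1,7,2) (5,6,3,2,7,1) — 15.
turn=shift 5: (2,3,1,6,7,4) (2,3,1,7,6,4) (2,4,1,6,7,3) (2,4,1,7,6,3) (2,6,1,3,7,4) (2,6,1,4,7,3) (3,4,1,6,7,2) (3,4,1,7,6,2) (3,4,2,6,7,1) (3,4,2,7,6,1) (3,6,1,2,7,4) (3,6,1,4,7,2) (3,6,2,1,7,4) (3,6,2,4,7,1) (4,6,1,2,7,3) (4,6,1,3,7,2) (4,6,2,1,7,3) (4,6,2,3,7,1) (4,6,3,1,7,2) (4,6,3,2,7,1) — 20.
Summing: 5 + 10 + 15 + 20 = 50.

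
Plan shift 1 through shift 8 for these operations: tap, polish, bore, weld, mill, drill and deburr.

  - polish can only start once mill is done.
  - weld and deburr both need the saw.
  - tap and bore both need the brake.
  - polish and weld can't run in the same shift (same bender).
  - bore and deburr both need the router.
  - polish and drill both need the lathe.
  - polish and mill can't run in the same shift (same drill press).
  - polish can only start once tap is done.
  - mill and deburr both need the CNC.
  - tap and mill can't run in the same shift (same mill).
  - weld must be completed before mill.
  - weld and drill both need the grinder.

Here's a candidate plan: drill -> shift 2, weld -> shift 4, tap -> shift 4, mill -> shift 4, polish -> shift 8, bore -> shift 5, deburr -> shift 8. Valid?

polish can only start once mill is done — holds.
weld and deburr both need the saw — holds.
weld must be completed before mill — violated.
tap and bore both need the brake — holds.
polish can only start once tap is done — holds.
polish and weld can't run in the same shift (same bender) — holds.
tap and mill can't run in the same shift (same mill) — violated.
polish and mill can't run in the same shift (same drill press) — holds.
bore and deburr both need the router — holds.
weld and drill both need the grinder — holds.
polish and drill both need the lathe — holds.
mill and deburr both need the CNC — holds.

Invalid. tap and mill can't run in the same shift (same mill).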